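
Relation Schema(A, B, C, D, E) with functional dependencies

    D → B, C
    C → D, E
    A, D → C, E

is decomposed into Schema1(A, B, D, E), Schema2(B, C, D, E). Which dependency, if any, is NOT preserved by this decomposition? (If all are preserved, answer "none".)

D → B, C lies within Schema2.
C → D, E lies within Schema2.
A, D → C, E: restricted closure across fragments reaches C, E.
Every dependency is enforceable on the fragments, so the decomposition is dependency-preserving.

none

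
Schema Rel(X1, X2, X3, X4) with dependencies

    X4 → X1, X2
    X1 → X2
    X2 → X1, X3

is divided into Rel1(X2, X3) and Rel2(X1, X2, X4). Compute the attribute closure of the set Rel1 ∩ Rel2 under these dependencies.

X1, X2, X3

Rel1 ∩ Rel2 = {X2}.
X2 → X1, X3 applies, adding X1, X3
Closure: {X1, X2, X3}.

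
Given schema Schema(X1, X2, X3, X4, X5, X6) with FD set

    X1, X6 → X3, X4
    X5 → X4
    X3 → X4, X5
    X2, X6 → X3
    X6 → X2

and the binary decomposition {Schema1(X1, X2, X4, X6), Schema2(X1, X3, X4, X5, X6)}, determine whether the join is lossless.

Common attributes: Schema1 ∩ Schema2 = {X1, X4, X6}.
Closure of {X1, X4, X6}: X1, X6 → X3, X4 applies, adding X3; X3 → X4, X5 applies, adding X5; X6 → X2 applies, adding X2. So (X1, X4, X6)⁺ = {X1, X2, X3, X4, X5, X6}.
This closure contains every attribute of Schema1, so Schema1 ∩ Schema2 → Schema1. The join is lossless.

Yes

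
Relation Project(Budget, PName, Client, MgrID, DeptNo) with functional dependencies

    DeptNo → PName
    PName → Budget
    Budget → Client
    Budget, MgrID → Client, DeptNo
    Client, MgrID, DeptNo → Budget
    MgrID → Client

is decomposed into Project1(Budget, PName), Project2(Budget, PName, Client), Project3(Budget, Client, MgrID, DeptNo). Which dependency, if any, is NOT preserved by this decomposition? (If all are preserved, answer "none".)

Check DeptNo → PName: no single fragment contains all of {PName, DeptNo}, and the restricted closure of {DeptNo} across the fragments never reaches {PName}.
PName → Budget is preserved.
Budget → Client is preserved.
Budget, MgrID → Client, DeptNo is preserved.
Client, MgrID, DeptNo → Budget is preserved.
MgrID → Client is preserved.

DeptNo → PName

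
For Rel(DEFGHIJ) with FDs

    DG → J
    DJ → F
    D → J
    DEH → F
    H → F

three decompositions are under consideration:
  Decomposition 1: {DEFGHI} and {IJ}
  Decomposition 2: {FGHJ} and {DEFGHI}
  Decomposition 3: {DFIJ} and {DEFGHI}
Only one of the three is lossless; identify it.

Decomposition 1: common = {I}, closure = {I} → lossy.
Decomposition 2: common = {FGH}, closure = {FGH} → lossy.
Decomposition 3: common = {DFI}, closure = {DFIJ} → lossless.

Decomposition 3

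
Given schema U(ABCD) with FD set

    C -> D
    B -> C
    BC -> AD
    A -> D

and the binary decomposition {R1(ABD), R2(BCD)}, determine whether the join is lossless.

Common attributes: R1 ∩ R2 = {BD}.
Closure of {BD}: B → C applies, adding C; BC → AD applies, adding A. So (BD)⁺ = {ABCD}.
This closure contains every attribute of R1, so R1 ∩ R2 → R1. The join is lossless.

Yes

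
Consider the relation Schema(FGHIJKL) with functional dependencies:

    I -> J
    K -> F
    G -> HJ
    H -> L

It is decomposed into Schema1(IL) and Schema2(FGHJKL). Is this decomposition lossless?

Common attributes: Schema1 ∩ Schema2 = {L}.
No dependency enlarges {L}, so (L)⁺ = {L}.
The closure contains neither all of Schema1 = {IL} nor all of Schema2 = {FGHJKL}, so the common attributes are not a superkey of either fragment. The join is lossy.

No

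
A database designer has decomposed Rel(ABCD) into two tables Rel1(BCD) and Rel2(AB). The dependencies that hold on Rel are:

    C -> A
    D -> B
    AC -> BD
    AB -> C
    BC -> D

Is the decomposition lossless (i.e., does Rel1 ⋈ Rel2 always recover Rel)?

Common attributes: Rel1 ∩ Rel2 = {B}.
No dependency enlarges {B}, so (B)⁺ = {B}.
The closure contains neither all of Rel1 = {BCD} nor all of Rel2 = {AB}, so the common attributes are not a superkey of either fragment. The join is lossy.

No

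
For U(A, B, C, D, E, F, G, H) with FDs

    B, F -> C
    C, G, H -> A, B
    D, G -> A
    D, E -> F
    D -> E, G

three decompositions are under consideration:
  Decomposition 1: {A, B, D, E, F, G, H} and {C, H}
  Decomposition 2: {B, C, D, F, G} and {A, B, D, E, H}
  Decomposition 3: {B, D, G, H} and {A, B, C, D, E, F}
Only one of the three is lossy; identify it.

Decomposition 1: common = {H}, closure = {H} → lossy.
Decomposition 2: common = {B, D}, closure = {A, B, C, D, E, F, G} → lossless.
Decomposition 3: common = {B, D}, closure = {A, B, C, D, E, F, G} → lossless.

Decomposition 1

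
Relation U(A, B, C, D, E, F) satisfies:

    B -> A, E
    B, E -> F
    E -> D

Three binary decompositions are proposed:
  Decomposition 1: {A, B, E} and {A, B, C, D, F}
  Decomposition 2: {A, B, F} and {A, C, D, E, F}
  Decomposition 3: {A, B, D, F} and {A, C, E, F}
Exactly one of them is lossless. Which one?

Decomposition 1: common = {A, B}, closure = {A, B, D, E, F} → lossless.
Decomposition 2: common = {A, F}, closure = {A, F} → lossy.
Decomposition 3: common = {A, F}, closure = {A, F} → lossy.

Decomposition 1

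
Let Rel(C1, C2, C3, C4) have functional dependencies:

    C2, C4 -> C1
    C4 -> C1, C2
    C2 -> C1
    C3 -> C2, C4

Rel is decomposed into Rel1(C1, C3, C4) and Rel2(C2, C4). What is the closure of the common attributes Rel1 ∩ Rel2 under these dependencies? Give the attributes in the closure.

Rel1 ∩ Rel2 = {C4}.
C4 → C1, C2 applies, adding C1, C2
Closure: {C1, C2, C4}.

C1, C2, C4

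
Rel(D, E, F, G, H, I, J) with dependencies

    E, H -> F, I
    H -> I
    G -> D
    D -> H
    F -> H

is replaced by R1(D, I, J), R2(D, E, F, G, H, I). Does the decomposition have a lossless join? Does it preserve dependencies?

Lossless test: (D, I)⁺ = {D, H, I}, which is a superkey of neither fragment — lossy.
Dependency preservation: every FD's attributes lie within a single fragment, so each can be enforced locally — preserved.

lossy but dependency-preserving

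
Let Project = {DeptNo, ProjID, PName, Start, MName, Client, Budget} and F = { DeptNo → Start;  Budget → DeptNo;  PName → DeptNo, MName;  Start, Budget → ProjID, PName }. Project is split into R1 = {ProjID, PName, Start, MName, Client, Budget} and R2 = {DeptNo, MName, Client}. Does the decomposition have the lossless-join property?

No

Common attributes: R1 ∩ R2 = {MName, Client}.
No dependency enlarges {MName, Client}, so (MName, Client)⁺ = {MName, Client}.
The closure contains neither all of R1 = {ProjID, PName, Start, MName, Client, Budget} nor all of R2 = {DeptNo, MName, Client}, so the common attributes are not a superkey of either fragment. The join is lossy.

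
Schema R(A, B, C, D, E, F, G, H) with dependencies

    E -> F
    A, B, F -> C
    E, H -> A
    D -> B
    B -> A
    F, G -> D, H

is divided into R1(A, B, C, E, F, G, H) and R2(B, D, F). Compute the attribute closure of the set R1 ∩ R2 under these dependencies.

R1 ∩ R2 = {B, F}.
B → A applies, adding A
A, B, F → C applies, adding C
Closure: {A, B, C, F}.

A, B, C, F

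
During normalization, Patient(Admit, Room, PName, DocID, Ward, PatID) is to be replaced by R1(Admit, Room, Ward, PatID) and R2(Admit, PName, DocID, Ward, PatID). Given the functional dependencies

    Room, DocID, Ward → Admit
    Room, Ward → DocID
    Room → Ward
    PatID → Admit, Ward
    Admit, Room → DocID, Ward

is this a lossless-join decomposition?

No

Common attributes: R1 ∩ R2 = {Admit, Ward, PatID}.
No dependency enlarges {Admit, Ward, PatID}, so (Admit, Ward, PatID)⁺ = {Admit, Ward, PatID}.
The closure contains neither all of R1 = {Admit, Room, Ward, PatID} nor all of R2 = {Admit, PName, DocID, Ward, PatID}, so the common attributes are not a superkey of either fragment. The join is lossy.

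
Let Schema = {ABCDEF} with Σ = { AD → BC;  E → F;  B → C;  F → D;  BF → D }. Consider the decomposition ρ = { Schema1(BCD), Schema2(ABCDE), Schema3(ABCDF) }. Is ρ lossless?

No

Chase test. Columns are ABCDEF; row i has aⱼ where attribute j ∈ Schemai, else bᵢⱼ.
Initial tableau (one row per fragment):
  row 1: b11 a2 a3 a4 b15 b16
  row 2: a1 a2 a3 a4 a5 b26
  row 3: a1 a2 a3 a4 b35 a6
No row becomes fully distinguished — the join is lossy.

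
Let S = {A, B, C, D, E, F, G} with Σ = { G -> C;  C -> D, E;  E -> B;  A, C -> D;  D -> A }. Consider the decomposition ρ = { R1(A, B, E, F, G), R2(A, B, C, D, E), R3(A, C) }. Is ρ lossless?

Chase test. Columns are A, B, C, D, E, F, G; row i has aⱼ where attribute j ∈ Ri, else bᵢⱼ.
Initial tableau (one row per fragment):
  row 1: a1 a2 b13 b14 a5 a6 a7
  row 2: a1 a2 a3 a4 a5 b26 b27
  row 3: a1 b32 a3 b34 b35 b36 b37
Rows 2 and 3 agree on C; apply C→D, E and equate their D, E entries.
Rows 1 and 3 agree on E; apply E→B and equate their B entries.
No row becomes fully distinguished — the join is lossy.

No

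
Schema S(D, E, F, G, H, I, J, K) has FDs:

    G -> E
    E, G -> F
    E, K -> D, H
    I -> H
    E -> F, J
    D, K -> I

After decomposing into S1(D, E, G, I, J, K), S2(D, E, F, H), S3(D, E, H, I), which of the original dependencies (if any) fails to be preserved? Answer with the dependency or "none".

G → E lies within S1.
E, G → F: restricted closure across fragments reaches F.
E, K → D, H: restricted closure across fragments reaches D, H.
I → H lies within S3.
E → F, J: restricted closure across fragments reaches F, J.
D, K → I lies within S1.
Every dependency is enforceable on the fragments, so the decomposition is dependency-preserving.

none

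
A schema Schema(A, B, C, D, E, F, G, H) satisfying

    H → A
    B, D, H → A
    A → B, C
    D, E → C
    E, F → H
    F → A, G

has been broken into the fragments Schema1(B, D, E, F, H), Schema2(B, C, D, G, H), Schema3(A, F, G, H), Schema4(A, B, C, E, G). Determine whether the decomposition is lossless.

Chase test. Columns are A, B, C, D, E, F, G, H; row i has aⱼ where attribute j ∈ Schemai, else bᵢⱼ.
Initial tableau (one row per fragment):
  row 1: b11 a2 b13 a4 a5 a6 b17 a8
  row 2: b21 a2 a3 a4 b25 b26 a7 a8
  row 3: a1 b32 b33 b34 b35 a6 a7 a8
  row 4: a1 a2 a3 b44 a5 b46 a7 b48
Rows 1 and 2 agree on H; apply H→A and equate their A entries.
Rows 1 and 3 agree on H; apply H→A and equate their A entries.
Rows 1 and 2 agree on A; apply A→B, C and equate their B, C entries.
Rows 1 and 3 agree on A; apply A→B, C and equate their B, C entries.
Rows 1 and 3 agree on F; apply F→A, G and equate their A, G entries.
Row 1 is now all distinguished symbols — the join is lossless.

Yes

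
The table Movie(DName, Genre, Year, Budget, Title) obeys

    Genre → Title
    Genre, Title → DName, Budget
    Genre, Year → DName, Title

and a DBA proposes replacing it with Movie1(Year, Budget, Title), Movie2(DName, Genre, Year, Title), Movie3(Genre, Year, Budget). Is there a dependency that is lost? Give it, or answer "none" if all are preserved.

none

Genre → Title lies within Movie2.
Genre, Title → DName, Budget: restricted closure across fragments reaches DName, Budget.
Genre, Year → DName, Title lies within Movie2.
Every dependency is enforceable on the fragments, so the decomposition is dependency-preserving.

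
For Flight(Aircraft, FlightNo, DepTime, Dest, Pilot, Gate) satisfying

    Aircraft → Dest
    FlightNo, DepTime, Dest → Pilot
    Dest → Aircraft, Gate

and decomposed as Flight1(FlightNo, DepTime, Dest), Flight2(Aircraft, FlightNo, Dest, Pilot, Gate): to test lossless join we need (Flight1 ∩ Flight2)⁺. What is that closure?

Aircraft, FlightNo, Dest, Gate

Flight1 ∩ Flight2 = {FlightNo, Dest}.
Dest → Aircraft, Gate applies, adding Aircraft, Gate
Closure: {Aircraft, FlightNo, Dest, Gate}.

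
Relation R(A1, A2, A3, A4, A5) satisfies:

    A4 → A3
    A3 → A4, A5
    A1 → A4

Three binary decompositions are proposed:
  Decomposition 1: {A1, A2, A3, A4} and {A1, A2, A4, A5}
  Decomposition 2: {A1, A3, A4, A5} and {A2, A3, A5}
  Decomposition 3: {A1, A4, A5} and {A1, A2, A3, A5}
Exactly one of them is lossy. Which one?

Decomposition 1: common = {A1, A2, A4}, closure = {A1, A2, A3, A4, A5} → lossless.
Decomposition 2: common = {A3, A5}, closure = {A3, A4, A5} → lossy.
Decomposition 3: common = {A1, A5}, closure = {A1, A3, A4, A5} → lossless.

Decomposition 2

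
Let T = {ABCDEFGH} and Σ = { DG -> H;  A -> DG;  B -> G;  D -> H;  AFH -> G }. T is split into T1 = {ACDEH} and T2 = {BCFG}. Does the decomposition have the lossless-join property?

Common attributes: T1 ∩ T2 = {C}.
No dependency enlarges {C}, so (C)⁺ = {C}.
The closure contains neither all of T1 = {ACDEH} nor all of T2 = {BCFG}, so the common attributes are not a superkey of either fragment. The join is lossy.

No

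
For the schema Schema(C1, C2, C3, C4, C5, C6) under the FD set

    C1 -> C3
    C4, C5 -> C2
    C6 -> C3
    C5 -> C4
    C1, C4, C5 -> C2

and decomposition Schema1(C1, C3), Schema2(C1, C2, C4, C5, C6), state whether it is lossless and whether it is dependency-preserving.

lossless but not dependency-preserving

Lossless test: (C1)⁺ = {C1, C3}, which contains all of one fragment — lossless.
Dependency preservation: the restricted closure of {C6} across the fragments never reaches {C3}, so C6 → C3 cannot be enforced without a join — not preserved.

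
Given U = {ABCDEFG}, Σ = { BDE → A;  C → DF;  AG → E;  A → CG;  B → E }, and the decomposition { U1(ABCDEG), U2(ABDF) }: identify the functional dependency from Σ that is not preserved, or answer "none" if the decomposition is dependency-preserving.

Check C → DF: no single fragment contains all of {CDF}, and the restricted closure of {C} across the fragments never reaches {DF}.
BDE → A is preserved.
AG → E is preserved.
A → CG is preserved.
B → E is preserved.

C → DF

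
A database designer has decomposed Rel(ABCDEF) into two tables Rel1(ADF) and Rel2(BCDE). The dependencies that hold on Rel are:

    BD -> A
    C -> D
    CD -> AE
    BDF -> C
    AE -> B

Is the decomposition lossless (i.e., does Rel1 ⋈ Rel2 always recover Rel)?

Common attributes: Rel1 ∩ Rel2 = {D}.
No dependency enlarges {D}, so (D)⁺ = {D}.
The closure contains neither all of Rel1 = {ADF} nor all of Rel2 = {BCDE}, so the common attributes are not a superkey of either fragment. The join is lossy.

No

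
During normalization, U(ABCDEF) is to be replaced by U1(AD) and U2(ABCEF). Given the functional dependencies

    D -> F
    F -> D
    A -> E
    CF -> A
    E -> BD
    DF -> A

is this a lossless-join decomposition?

Yes

Common attributes: U1 ∩ U2 = {A}.
Closure of {A}: A → E applies, adding E; E → BD applies, adding BD; D → F applies, adding F. So (A)⁺ = {ABDEF}.
This closure contains every attribute of U1, so U1 ∩ U2 → U1. The join is lossless.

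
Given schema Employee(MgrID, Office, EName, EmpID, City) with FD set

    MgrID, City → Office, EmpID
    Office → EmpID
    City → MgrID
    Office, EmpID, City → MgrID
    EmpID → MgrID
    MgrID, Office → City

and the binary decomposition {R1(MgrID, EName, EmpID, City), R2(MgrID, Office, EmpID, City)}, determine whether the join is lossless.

Yes

Common attributes: R1 ∩ R2 = {MgrID, EmpID, City}.
Closure of {MgrID, EmpID, City}: MgrID, City → Office, EmpID applies, adding Office. So (MgrID, EmpID, City)⁺ = {MgrID, Office, EmpID, City}.
This closure contains every attribute of R2, so R1 ∩ R2 → R2. The join is lossless.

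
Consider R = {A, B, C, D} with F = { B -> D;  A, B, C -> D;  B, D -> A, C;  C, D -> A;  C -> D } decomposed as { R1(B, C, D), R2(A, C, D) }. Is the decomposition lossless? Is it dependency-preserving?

Lossless test: (C, D)⁺ = {A, C, D}, which contains all of one fragment — lossless.
Dependency preservation: A, B, C → D; B, D → A, C are not contained in any single fragment, but the restricted closure of each left-hand side across the fragments still reaches the right-hand side; the remaining FDs each lie inside some fragment. All dependencies are preserved.

lossless and dependency-preserving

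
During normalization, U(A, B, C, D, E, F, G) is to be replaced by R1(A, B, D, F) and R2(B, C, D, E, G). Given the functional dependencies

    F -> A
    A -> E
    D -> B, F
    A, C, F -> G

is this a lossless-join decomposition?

Common attributes: R1 ∩ R2 = {B, D}.
Closure of {B, D}: D → B, F applies, adding F; F → A applies, adding A; A → E applies, adding E. So (B, D)⁺ = {A, B, D, E, F}.
This closure contains every attribute of R1, so R1 ∩ R2 → R1. The join is lossless.

Yes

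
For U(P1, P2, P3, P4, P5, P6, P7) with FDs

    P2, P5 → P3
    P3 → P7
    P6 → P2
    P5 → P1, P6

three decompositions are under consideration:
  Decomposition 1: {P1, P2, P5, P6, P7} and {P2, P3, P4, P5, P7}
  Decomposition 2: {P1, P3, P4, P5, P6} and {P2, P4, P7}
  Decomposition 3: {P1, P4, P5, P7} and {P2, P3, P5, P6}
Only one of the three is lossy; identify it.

Decomposition 1: common = {P2, P5, P7}, closure = {P1, P2, P3, P5, P6, P7} → lossless.
Decomposition 2: common = {P4}, closure = {P4} → lossy.
Decomposition 3: common = {P5}, closure = {P1, P2, P3, P5, P6, P7} → lossless.

Decomposition 2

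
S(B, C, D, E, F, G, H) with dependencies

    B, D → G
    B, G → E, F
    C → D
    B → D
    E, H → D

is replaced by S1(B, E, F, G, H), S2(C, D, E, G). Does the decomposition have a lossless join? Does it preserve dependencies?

Lossless test: (E, G)⁺ = {E, G}, which is a superkey of neither fragment — lossy.
Dependency preservation: the restricted closure of {B} across the fragments never reaches {D}, so B → D cannot be enforced without a join — not preserved.

lossy and not dependency-preserving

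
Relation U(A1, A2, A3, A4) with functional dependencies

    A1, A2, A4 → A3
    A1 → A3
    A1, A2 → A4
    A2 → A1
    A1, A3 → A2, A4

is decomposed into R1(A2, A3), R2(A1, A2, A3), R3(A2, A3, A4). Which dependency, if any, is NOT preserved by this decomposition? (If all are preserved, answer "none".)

none

A1, A2, A4 → A3: restricted closure across fragments reaches A3.
A1 → A3 lies within R2.
A1, A2 → A4: restricted closure across fragments reaches A4.
A2 → A1 lies within R2.
A1, A3 → A2, A4: restricted closure across fragments reaches A2, A4.
Every dependency is enforceable on the fragments, so the decomposition is dependency-preserving.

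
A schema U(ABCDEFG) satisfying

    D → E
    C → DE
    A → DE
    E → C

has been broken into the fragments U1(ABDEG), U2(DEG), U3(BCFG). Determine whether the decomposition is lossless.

Chase test. Columns are ABCDEFG; row i has aⱼ where attribute j ∈ Ui, else bᵢⱼ.
Initial tableau (one row per fragment):
  row 1: a1 a2 b13 a4 a5 b16 a7
  row 2: b21 b22 b23 a4 a5 b26 a7
  row 3: b31 a2 a3 b34 b35 a6 a7
Rows 1 and 2 agree on E; apply E→C and equate their C entries.
No row becomes fully distinguished — the join is lossy.

No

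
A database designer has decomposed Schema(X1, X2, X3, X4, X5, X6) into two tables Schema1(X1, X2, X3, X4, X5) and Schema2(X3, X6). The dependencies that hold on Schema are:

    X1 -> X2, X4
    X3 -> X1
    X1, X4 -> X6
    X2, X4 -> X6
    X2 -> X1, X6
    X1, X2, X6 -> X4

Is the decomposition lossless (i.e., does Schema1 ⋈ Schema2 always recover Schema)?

Common attributes: Schema1 ∩ Schema2 = {X3}.
Closure of {X3}: X3 → X1 applies, adding X1; X1 → X2, X4 applies, adding X2, X4; X1, X4 → X6 applies, adding X6. So (X3)⁺ = {X1, X2, X3, X4, X6}.
This closure contains every attribute of Schema2, so Schema1 ∩ Schema2 → Schema2. The join is lossless.

Yes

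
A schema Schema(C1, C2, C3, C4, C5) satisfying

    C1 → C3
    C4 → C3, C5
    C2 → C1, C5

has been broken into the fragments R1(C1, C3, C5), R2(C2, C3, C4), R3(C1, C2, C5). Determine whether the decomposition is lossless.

Chase test. Columns are C1, C2, C3, C4, C5; row i has aⱼ where attribute j ∈ Ri, else bᵢⱼ.
Initial tableau (one row per fragment):
  row 1: a1 b12 a3 b14 a5
  row 2: b21 a2 a3 a4 b25
  row 3: a1 a2 b33 b34 a5
Rows 1 and 3 agree on C1; apply C1→C3 and equate their C3 entries.
Rows 2 and 3 agree on C2; apply C2→C1, C5 and equate their C1, C5 entries.
Row 2 is now all distinguished symbols — the join is lossless.

Yes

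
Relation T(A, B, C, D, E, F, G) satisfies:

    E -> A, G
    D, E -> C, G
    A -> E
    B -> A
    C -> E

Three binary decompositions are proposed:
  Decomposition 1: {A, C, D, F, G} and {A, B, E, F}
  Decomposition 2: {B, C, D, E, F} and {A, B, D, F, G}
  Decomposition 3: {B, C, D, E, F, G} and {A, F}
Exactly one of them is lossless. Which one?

Decomposition 2

Decomposition 1: common = {A, F}, closure = {A, E, F, G} → lossy.
Decomposition 2: common = {B, D, F}, closure = {A, B, C, D, E, F, G} → lossless.
Decomposition 3: common = {F}, closure = {F} → lossy.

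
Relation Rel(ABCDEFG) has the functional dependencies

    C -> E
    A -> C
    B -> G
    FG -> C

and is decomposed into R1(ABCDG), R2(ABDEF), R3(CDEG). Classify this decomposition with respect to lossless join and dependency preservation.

Lossless test (chase): Rows 1 and 3 agree on C; apply C→E and equate their E entries. Rows 1 and 2 agree on A; apply A→C and equate their C entries. Rows 1 and 2 agree on B; apply B→G and equate their G entries. Row 2 is now all distinguished symbols — the join is lossless.
Dependency preservation: the restricted closure of {FG} across the fragments never reaches {C}, so FG → C cannot be enforced without a join — not preserved.

lossless but not dependency-preserving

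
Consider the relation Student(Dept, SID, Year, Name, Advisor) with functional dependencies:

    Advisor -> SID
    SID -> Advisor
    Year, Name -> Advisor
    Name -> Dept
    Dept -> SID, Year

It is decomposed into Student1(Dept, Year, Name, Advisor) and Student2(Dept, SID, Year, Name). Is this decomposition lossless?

Common attributes: Student1 ∩ Student2 = {Dept, Year, Name}.
Closure of {Dept, Year, Name}: Year, Name → Advisor applies, adding Advisor; Dept → SID, Year applies, adding SID. So (Dept, Year, Name)⁺ = {Dept, SID, Year, Name, Advisor}.
This closure contains every attribute of Student1, so Student1 ∩ Student2 → Student1. The join is lossless.

Yes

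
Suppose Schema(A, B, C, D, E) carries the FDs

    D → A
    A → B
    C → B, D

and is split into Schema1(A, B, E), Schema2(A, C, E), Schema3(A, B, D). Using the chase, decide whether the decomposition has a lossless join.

No

Chase test. Columns are A, B, C, D, E; row i has aⱼ where attribute j ∈ Schemai, else bᵢⱼ.
Initial tableau (one row per fragment):
  row 1: a1 a2 b13 b14 a5
  row 2: a1 b22 a3 b24 a5
  row 3: a1 a2 b33 a4 b35
Rows 1 and 2 agree on A; apply A→B and equate their B entries.
No row becomes fully distinguished — the join is lossy.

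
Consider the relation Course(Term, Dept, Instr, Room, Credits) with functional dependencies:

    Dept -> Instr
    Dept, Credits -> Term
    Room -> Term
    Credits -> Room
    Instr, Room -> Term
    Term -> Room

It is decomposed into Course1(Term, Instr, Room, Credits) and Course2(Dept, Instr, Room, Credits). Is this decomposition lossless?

Yes

Common attributes: Course1 ∩ Course2 = {Instr, Room, Credits}.
Closure of {Instr, Room, Credits}: Room → Term applies, adding Term. So (Instr, Room, Credits)⁺ = {Term, Instr, Room, Credits}.
This closure contains every attribute of Course1, so Course1 ∩ Course2 → Course1. The join is lossless.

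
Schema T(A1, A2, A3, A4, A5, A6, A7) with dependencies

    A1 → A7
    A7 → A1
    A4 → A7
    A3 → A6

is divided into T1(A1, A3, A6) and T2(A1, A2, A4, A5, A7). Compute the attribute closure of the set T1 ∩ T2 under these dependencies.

A1, A7

T1 ∩ T2 = {A1}.
A1 → A7 applies, adding A7
Closure: {A1, A7}.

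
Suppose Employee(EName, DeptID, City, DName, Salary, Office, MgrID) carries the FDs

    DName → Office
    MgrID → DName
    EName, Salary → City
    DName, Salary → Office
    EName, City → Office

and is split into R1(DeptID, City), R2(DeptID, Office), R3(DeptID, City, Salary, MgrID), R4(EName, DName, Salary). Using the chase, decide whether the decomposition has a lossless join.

No

Chase test. Columns are EName, DeptID, City, DName, Salary, Office, MgrID; row i has aⱼ where attribute j ∈ Ri, else bᵢⱼ.
Initial tableau (one row per fragment):
  row 1: b11 a2 a3 b14 b15 b16 b17
  row 2: b21 a2 b23 b24 b25 a6 b27
  row 3: b31 a2 a3 b34 a5 b36 a7
  row 4: a1 b42 b43 a4 a5 b46 b47
No row becomes fully distinguished — the join is lossy.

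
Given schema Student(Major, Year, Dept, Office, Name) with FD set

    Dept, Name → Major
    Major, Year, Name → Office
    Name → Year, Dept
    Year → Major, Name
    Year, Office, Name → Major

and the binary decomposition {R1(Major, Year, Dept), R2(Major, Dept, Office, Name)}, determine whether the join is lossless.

Common attributes: R1 ∩ R2 = {Major, Dept}.
No dependency enlarges {Major, Dept}, so (Major, Dept)⁺ = {Major, Dept}.
The closure contains neither all of R1 = {Major, Year, Dept} nor all of R2 = {Major, Dept, Office, Name}, so the common attributes are not a superkey of either fragment. The join is lossy.

No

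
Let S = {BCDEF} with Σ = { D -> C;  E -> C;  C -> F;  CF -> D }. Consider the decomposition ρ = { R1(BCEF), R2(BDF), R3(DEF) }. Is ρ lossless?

Yes

Chase test. Columns are BCDEF; row i has aⱼ where attribute j ∈ Ri, else bᵢⱼ.
Initial tableau (one row per fragment):
  row 1: a1 a2 b13 a4 a5
  row 2: a1 b22 a3 b24 a5
  row 3: b31 b32 a3 a4 a5
Rows 2 and 3 agree on D; apply D→C and equate their C entries.
Rows 1 and 3 agree on E; apply E→C and equate their C entries.
Rows 1 and 2 agree on CF; apply CF→D and equate their D entries.
Row 1 is now all distinguished symbols — the join is lossless.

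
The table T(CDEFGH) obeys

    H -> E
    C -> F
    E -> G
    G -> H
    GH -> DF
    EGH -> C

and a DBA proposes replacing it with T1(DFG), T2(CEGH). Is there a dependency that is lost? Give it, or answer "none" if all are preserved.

C -> F

Check C → F: no single fragment contains all of {CF}, and the restricted closure of {C} across the fragments never reaches {F}.
H → E is preserved.
E → G is preserved.
G → H is preserved.
GH → DF is preserved.
EGH → C is preserved.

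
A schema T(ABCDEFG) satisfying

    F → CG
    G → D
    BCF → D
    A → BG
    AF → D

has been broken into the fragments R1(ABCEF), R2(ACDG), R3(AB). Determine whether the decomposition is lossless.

Chase test. Columns are ABCDEFG; row i has aⱼ where attribute j ∈ Ri, else bᵢⱼ.
Initial tableau (one row per fragment):
  row 1: a1 a2 a3 b14 a5 a6 b17
  row 2: a1 b22 a3 a4 b25 b26 a7
  row 3: a1 a2 b33 b34 b35 b36 b37
Rows 1 and 2 agree on A; apply A→BG and equate their BG entries.
Rows 1 and 3 agree on A; apply A→BG and equate their BG entries.
Rows 1 and 2 agree on G; apply G→D and equate their D entries.
Rows 1 and 3 agree on G; apply G→D and equate their D entries.
Row 1 is now all distinguished symbols — the join is lossless.

Yes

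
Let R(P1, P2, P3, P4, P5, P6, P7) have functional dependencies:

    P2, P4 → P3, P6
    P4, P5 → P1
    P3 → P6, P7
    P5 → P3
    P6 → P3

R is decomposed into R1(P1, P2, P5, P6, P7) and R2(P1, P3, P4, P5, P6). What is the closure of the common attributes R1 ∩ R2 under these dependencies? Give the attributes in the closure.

P1, P3, P5, P6, P7

R1 ∩ R2 = {P1, P5, P6}.
P5 → P3 applies, adding P3
P3 → P6, P7 applies, adding P7
Closure: {P1, P3, P5, P6, P7}.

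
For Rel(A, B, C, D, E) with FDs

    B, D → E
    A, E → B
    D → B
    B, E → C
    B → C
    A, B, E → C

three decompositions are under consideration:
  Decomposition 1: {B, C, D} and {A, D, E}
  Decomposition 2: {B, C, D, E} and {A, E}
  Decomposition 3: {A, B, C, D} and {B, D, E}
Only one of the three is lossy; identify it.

Decomposition 2

Decomposition 1: common = {D}, closure = {B, C, D, E} → lossless.
Decomposition 2: common = {E}, closure = {E} → lossy.
Decomposition 3: common = {B, D}, closure = {B, C, D, E} → lossless.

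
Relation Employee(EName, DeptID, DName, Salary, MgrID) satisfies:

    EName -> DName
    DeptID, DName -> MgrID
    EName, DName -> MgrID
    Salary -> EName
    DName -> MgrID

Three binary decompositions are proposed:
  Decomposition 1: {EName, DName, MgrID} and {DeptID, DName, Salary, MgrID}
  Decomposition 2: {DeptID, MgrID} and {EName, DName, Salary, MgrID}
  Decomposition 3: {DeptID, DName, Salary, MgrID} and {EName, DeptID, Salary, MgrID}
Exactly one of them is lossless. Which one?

Decomposition 3

Decomposition 1: common = {DName, MgrID}, closure = {DName, MgrID} → lossy.
Decomposition 2: common = {MgrID}, closure = {MgrID} → lossy.
Decomposition 3: common = {DeptID, Salary, MgrID}, closure = {EName, DeptID, DName, Salary, MgrID} → lossless.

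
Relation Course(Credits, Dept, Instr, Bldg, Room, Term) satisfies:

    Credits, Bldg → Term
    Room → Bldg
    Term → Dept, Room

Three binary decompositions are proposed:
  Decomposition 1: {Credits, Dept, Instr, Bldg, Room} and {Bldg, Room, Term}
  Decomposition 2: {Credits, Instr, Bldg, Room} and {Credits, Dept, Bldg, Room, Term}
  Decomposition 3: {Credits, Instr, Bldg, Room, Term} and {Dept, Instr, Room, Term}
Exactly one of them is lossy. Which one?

Decomposition 1: common = {Bldg, Room}, closure = {Bldg, Room} → lossy.
Decomposition 2: common = {Credits, Bldg, Room}, closure = {Credits, Dept, Bldg, Room, Term} → lossless.
Decomposition 3: common = {Instr, Room, Term}, closure = {Dept, Instr, Bldg, Room, Term} → lossless.

Decomposition 1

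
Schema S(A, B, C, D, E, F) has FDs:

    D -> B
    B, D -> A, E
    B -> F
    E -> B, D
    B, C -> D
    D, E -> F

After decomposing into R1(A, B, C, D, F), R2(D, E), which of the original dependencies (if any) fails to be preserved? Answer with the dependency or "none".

D → B lies within R1.
B, D → A, E: restricted closure across fragments reaches A, E.
B → F lies within R1.
E → B, D: restricted closure across fragments reaches B, D.
B, C → D lies within R1.
D, E → F: restricted closure across fragments reaches F.
Every dependency is enforceable on the fragments, so the decomposition is dependency-preserving.

none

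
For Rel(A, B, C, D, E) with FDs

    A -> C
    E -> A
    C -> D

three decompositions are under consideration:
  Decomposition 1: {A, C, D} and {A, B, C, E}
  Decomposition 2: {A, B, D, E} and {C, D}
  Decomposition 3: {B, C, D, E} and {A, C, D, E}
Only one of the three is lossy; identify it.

Decomposition 1: common = {A, C}, closure = {A, C, D} → lossless.
Decomposition 2: common = {D}, closure = {D} → lossy.
Decomposition 3: common = {C, D, E}, closure = {A, C, D, E} → lossless.

Decomposition 2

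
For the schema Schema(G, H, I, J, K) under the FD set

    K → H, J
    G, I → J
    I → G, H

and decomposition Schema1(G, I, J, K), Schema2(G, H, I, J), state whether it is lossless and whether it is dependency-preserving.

Lossless test: (G, I, J)⁺ = {G, H, I, J}, which contains all of one fragment — lossless.
Dependency preservation: the restricted closure of {K} across the fragments never reaches {H, J}, so K → H, J cannot be enforced without a join — not preserved.

lossless but not dependency-preserving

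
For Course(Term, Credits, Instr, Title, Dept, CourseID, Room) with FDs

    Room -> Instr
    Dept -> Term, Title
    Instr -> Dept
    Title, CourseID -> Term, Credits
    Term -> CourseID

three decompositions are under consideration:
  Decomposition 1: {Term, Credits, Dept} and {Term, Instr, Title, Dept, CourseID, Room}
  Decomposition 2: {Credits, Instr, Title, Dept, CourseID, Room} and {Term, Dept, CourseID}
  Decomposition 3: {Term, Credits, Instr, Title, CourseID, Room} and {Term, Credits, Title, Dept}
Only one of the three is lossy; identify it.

Decomposition 1: common = {Term, Dept}, closure = {Term, Credits, Title, Dept, CourseID} → lossless.
Decomposition 2: common = {Dept, CourseID}, closure = {Term, Credits, Title, Dept, CourseID} → lossless.
Decomposition 3: common = {Term, Credits, Title}, closure = {Term, Credits, Title, CourseID} → lossy.

Decomposition 3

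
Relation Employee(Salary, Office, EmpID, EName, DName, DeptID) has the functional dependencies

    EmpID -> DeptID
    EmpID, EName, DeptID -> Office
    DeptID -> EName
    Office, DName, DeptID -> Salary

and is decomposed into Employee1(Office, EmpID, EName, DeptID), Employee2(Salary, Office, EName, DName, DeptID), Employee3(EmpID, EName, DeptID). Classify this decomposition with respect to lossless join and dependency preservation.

lossy but dependency-preserving

Lossless test (chase): Rows 1 and 3 agree on EmpID, EName, DeptID; apply EmpID, EName, DeptID→Office and equate their Office entries. No row becomes fully distinguished — the join is lossy.
Dependency preservation: every FD's attributes lie within a single fragment, so each can be enforced locally — preserved.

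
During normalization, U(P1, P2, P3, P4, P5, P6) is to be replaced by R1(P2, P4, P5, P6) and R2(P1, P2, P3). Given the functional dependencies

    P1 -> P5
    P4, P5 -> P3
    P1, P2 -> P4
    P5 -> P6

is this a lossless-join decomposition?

No

Common attributes: R1 ∩ R2 = {P2}.
No dependency enlarges {P2}, so (P2)⁺ = {P2}.
The closure contains neither all of R1 = {P2, P4, P5, P6} nor all of R2 = {P1, P2, P3}, so the common attributes are not a superkey of either fragment. The join is lossy.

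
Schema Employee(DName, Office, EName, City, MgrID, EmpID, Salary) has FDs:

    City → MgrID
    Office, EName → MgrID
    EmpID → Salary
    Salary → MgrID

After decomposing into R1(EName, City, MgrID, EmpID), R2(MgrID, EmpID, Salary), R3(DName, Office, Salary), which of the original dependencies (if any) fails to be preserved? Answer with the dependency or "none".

Check Office, EName → MgrID: no single fragment contains all of {Office, EName, MgrID}, and the restricted closure of {Office, EName} across the fragments never reaches {MgrID}.
City → MgrID is preserved.
EmpID → Salary is preserved.
Salary → MgrID is preserved.

Office, EName → MgrID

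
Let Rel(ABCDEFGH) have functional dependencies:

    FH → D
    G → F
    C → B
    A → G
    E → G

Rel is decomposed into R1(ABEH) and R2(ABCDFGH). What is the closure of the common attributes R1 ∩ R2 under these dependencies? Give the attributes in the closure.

ABDFGH

R1 ∩ R2 = {ABH}.
A → G applies, adding G
G → F applies, adding F
FH → D applies, adding D
Closure: {ABDFGH}.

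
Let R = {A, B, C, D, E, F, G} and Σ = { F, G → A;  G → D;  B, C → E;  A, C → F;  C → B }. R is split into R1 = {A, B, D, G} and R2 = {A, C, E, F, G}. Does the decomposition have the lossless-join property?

No

Common attributes: R1 ∩ R2 = {A, G}.
Closure of {A, G}: G → D applies, adding D. So (A, G)⁺ = {A, D, G}.
The closure contains neither all of R1 = {A, B, D, G} nor all of R2 = {A, C, E, F, G}, so the common attributes are not a superkey of either fragment. The join is lossy.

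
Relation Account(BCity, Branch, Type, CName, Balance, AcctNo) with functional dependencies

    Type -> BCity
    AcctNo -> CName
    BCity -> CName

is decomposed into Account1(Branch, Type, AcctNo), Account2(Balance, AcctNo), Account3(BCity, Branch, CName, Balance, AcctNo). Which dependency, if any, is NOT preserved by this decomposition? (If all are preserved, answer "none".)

Type -> BCity

Check Type → BCity: no single fragment contains all of {BCity, Type}, and the restricted closure of {Type} across the fragments never reaches {BCity}.
AcctNo → CName is preserved.
BCity → CName is preserved.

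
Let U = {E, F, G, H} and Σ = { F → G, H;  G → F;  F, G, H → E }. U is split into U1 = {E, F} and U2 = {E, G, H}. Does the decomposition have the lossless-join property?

No

Common attributes: U1 ∩ U2 = {E}.
No dependency enlarges {E}, so (E)⁺ = {E}.
The closure contains neither all of U1 = {E, F} nor all of U2 = {E, G, H}, so the common attributes are not a superkey of either fragment. The join is lossy.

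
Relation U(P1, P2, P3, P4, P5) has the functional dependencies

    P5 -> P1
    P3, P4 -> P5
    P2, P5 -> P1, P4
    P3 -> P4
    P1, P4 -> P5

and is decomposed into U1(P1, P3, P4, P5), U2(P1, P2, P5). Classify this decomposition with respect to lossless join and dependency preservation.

Lossless test: (P1, P5)⁺ = {P1, P5}, which is a superkey of neither fragment — lossy.
Dependency preservation: the restricted closure of {P2, P5} across the fragments never reaches {P1, P4}, so P2, P5 → P1, P4 cannot be enforced without a join — not preserved.

lossy and not dependency-preserving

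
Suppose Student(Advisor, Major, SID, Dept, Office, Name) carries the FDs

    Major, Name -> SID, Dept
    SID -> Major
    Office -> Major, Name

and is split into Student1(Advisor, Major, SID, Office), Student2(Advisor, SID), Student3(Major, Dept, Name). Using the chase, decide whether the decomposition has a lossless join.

Chase test. Columns are Advisor, Major, SID, Dept, Office, Name; row i has aⱼ where attribute j ∈ Studenti, else bᵢⱼ.
Initial tableau (one row per fragment):
  row 1: a1 a2 a3 b14 a5 b16
  row 2: a1 b22 a3 b24 b25 b26
  row 3: b31 a2 b33 a4 b35 a6
Rows 1 and 2 agree on SID; apply SID→Major and equate their Major entries.
No row becomes fully distinguished — the join is lossy.

No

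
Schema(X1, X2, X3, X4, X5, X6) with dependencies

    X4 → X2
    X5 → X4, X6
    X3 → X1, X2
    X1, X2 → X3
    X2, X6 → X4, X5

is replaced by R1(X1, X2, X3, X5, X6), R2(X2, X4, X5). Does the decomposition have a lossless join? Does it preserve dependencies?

Lossless test: (X2, X5)⁺ = {X2, X4, X5, X6}, which contains all of one fragment — lossless.
Dependency preservation: X5 → X4, X6; X2, X6 → X4, X5 are not contained in any single fragment, but the restricted closure of each left-hand side across the fragments still reaches the right-hand side; the remaining FDs each lie inside some fragment. All dependencies are preserved.

lossless and dependency-preserving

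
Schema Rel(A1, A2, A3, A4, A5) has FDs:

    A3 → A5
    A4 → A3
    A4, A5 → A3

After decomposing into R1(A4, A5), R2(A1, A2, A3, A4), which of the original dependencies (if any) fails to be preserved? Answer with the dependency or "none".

A3 → A5

Check A3 → A5: no single fragment contains all of {A3, A5}, and the restricted closure of {A3} across the fragments never reaches {A5}.
A4 → A3 is preserved.
A4, A5 → A3 is preserved.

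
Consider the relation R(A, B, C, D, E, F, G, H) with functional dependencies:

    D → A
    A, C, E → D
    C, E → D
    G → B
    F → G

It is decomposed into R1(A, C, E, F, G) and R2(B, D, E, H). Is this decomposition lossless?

No

Common attributes: R1 ∩ R2 = {E}.
No dependency enlarges {E}, so (E)⁺ = {E}.
The closure contains neither all of R1 = {A, C, E, F, G} nor all of R2 = {B, D, E, H}, so the common attributes are not a superkey of either fragment. The join is lossy.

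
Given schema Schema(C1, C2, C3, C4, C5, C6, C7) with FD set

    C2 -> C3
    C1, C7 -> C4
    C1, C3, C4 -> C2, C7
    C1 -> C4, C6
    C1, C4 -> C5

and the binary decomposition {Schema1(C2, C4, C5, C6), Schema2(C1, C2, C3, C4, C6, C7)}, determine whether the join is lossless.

Common attributes: Schema1 ∩ Schema2 = {C2, C4, C6}.
Closure of {C2, C4, C6}: C2 → C3 applies, adding C3. So (C2, C4, C6)⁺ = {C2, C3, C4, C6}.
The closure contains neither all of Schema1 = {C2, C4, C5, C6} nor all of Schema2 = {C1, C2, C3, C4, C6, C7}, so the common attributes are not a superkey of either fragment. The join is lossy.

No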